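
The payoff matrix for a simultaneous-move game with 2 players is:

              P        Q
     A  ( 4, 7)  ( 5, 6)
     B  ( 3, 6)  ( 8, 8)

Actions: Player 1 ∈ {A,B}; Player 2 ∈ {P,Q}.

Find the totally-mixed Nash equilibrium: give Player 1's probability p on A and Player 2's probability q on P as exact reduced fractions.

P1 indiff ⇒ q·4+(1-q)·5 = q·3+(1-q)·8 ⇒ q(1) = (1-q)(3) ⇒ q = 3/4
P2 indiff ⇒ p·7+(1-p)·6 = p·6+(1-p)·8 ⇒ p(1) = (1-p)(2) ⇒ p = 2/3

p=2/3, q=3/4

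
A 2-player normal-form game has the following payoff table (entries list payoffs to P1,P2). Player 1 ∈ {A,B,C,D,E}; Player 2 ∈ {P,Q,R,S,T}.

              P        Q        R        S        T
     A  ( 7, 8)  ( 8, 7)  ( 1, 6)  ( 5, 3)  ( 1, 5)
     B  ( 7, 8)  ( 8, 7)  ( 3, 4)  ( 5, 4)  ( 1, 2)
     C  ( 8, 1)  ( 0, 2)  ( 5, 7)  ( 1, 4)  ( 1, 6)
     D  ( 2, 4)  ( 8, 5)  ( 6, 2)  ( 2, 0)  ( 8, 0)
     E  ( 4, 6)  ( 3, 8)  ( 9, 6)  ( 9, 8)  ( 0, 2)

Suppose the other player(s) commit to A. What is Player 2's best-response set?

argmax u_2 = {P}

u_2(P vs A) = 8
u_2(Q vs A) = 7
u_2(R vs A) = 6
u_2(S vs A) = 3
u_2(T vs A) = 5
max payoff 8 at {P}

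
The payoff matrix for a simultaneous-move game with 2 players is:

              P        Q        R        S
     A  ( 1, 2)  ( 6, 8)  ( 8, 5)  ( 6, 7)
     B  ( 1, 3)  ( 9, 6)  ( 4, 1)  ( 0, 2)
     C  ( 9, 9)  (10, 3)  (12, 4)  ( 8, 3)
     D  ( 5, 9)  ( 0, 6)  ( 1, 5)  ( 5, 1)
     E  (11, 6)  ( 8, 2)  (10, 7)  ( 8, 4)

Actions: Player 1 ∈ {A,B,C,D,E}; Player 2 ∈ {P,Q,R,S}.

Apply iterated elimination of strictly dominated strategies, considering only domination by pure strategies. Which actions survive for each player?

P1 drop A (C beats it: P:9>1 Q:10>6 R:12>8 S:8>6)
P1 drop B (C beats it: P:9>1 Q:10>9 R:12>4 S:8>0)
P1 drop D (C beats it: P:9>5 Q:10>0 R:12>1 S:8>5)
P2 drop Q (P beats it: C:9>3 E:6>2)
P2 drop S (P beats it: C:9>3 E:6>4)
P1→{C,E} P2→{P,R}

IESDS → P1:{C,E} P2:{P,R}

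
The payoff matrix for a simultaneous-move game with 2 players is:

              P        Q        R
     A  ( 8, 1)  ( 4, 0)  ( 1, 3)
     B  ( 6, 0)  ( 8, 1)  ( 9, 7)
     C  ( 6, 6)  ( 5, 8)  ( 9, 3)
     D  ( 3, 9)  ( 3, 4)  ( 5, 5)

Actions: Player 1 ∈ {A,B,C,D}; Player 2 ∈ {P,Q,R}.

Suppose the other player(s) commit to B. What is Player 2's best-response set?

u_2(P vs B) = 0
u_2(Q vs B) = 1
u_2(R vs B) = 7
max payoff 7 at {R}

argmax u_2 = {R}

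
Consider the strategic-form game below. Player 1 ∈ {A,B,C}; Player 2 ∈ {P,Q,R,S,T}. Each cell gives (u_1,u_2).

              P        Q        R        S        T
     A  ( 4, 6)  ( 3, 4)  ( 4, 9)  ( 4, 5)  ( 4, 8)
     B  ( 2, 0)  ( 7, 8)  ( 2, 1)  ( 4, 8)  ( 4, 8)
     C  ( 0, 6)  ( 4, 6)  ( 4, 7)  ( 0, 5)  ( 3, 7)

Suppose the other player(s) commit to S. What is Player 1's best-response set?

u_1(A vs S) = 4
u_1(B vs S) = 4
u_1(C vs S) = 0
max payoff 4 at {A,B}

P1 best: {A,B}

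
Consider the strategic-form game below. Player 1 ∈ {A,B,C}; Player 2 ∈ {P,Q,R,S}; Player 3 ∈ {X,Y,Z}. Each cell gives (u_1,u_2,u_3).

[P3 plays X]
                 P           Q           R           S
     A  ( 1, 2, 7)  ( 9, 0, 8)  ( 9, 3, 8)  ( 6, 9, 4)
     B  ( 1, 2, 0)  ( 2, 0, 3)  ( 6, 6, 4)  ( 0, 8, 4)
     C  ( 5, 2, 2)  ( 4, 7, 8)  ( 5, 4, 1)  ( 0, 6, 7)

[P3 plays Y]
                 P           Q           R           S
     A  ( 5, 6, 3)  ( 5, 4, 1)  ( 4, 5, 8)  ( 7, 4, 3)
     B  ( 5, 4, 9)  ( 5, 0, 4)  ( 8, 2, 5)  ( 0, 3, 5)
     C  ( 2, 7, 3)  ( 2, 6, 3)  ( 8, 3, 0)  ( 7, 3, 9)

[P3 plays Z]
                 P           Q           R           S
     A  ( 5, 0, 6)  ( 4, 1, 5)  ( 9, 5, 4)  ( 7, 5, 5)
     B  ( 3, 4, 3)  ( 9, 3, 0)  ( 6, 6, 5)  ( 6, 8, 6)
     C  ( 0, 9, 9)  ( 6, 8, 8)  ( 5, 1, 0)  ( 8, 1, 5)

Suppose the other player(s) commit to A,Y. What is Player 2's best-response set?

argmax u_2 = {P}

u_2(P vs A,Y) = 6
u_2(Q vs A,Y) = 4
u_2(R vs A,Y) = 5
u_2(S vs A,Y) = 4
max payoff 6 at {P}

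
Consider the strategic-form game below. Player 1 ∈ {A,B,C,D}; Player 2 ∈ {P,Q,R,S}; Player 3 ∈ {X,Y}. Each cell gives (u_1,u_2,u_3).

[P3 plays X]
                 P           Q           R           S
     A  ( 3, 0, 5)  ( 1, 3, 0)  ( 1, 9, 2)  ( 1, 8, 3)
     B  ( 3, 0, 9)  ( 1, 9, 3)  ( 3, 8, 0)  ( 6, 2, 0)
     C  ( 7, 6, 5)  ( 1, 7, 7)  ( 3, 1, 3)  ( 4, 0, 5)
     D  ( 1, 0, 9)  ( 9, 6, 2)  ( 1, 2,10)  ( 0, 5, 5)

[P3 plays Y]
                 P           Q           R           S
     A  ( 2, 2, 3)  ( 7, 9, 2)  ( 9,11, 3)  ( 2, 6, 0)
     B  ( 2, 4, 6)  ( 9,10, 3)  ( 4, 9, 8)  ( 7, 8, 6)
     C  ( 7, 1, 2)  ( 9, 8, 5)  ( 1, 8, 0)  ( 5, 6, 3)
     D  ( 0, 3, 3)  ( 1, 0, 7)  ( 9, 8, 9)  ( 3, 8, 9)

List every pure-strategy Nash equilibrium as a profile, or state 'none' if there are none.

Nash profiles: (A,R,Y), (B,Q,Y)

(A,P,X): not NE [P1→C gives 7>3; P2→R gives 9>0]
(A,P,Y): not NE [P1→C gives 7>2; P2→R gives 11>2; P3→X gives 5>3]
(A,Q,X): not NE [P1→D gives 9>1; P2→R gives 9>3; P3→Y gives 2>0]
(A,Q,Y): not NE [P1→C gives 9>7; P2→R gives 11>9]
(A,R,X): not NE [P1→C gives 3>1; P3→Y gives 3>2]
(A,R,Y): NE
(A,S,X): not NE [P1→B gives 6>1; P2→R gives 9>8]
(A,S,Y): not NE [P1→B gives 7>2; P2→R gives 11>6; P3→X gives 3>0]
(B,P,X): not NE [P1→C gives 7>3; P2→Q gives 9>0]
(B,P,Y): not NE [P1→C gives 7>2; P2→Q gives 10>4; P3→X gives 9>6]
(B,Q,X): not NE [P1→D gives 9>1]
(B,Q,Y): NE
(B,R,X): not NE [P2→Q gives 9>8; P3→Y gives 8>0]
(B,R,Y): not NE [P1→D gives 9>4; P2→Q gives 10>9]
(B,S,X): not NE [P2→Q gives 9>2; P3→Y gives 6>0]
(B,S,Y): not NE [P2→Q gives 10>8]
(C,P,X): not NE [P2→Q gives 7>6]
(C,P,Y): not NE [P2→R gives 8>1; P3→X gives 5>2]
(C,Q,X): not NE [P1→D gives 9>1]
(C,Q,Y): not NE [P3→X gives 7>5]
(C,R,X): not NE [P2→Q gives 7>1]
(C,R,Y): not NE [P1→D gives 9>1; P3→X gives 3>0]
(C,S,X): not NE [P1→B gives 6>4; P2→Q gives 7>0]
(C,S,Y): not NE [P1→B gives 7>5; P2→R gives 8>6; P3→X gives 5>3]
(D,P,X): not NE [P1→C gives 7>1; P2→Q gives 6>0]
(D,P,Y): not NE [P1→C gives 7>0; P2→S gives 8>3; P3→X gives 9>3]
(D,Q,X): not NE [P3→Y gives 7>2]
(D,Q,Y): not NE [P1→C gives 9>1; P2→S gives 8>0]
(D,R,X): not NE [P1→C gives 3>1; P2→Q gives 6>2]
(D,R,Y): not NE [P3→X gives 10>9]
(D,S,X): not NE [P1→B gives 6>0; P2→Q gives 6>5; P3→Y gives 9>5]
(D,S,Y): not NE [P1→B gives 7>3]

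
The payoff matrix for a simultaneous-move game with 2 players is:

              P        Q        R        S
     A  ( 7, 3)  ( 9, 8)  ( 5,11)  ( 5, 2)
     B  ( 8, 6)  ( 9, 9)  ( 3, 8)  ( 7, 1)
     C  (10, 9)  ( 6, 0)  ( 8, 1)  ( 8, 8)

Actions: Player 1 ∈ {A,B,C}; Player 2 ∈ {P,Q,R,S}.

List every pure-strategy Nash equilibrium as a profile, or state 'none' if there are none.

(A,P): not NE [P1→C gives 10>7; P2→R gives 11>3]
(A,Q): not NE [P2→R gives 11>8]
(A,R): not NE [P1→C gives 8>5]
(A,S): not NE [P1→C gives 8>5; P2→R gives 11>2]
(B,P): not NE [P1→C gives 10>8; P2→Q gives 9>6]
(B,Q): NE
(B,R): not NE [P1→C gives 8>3; P2→Q gives 9>8]
(B,S): not NE [P1→C gives 8>7; P2→Q gives 9>1]
(C,P): NE
(C,Q): not NE [P1→B gives 9>6; P2→P gives 9>0]
(C,R): not NE [P2→P gives 9>1]
(C,S): not NE [P2→P gives 9>8]

NE set: (B,Q), (C,P)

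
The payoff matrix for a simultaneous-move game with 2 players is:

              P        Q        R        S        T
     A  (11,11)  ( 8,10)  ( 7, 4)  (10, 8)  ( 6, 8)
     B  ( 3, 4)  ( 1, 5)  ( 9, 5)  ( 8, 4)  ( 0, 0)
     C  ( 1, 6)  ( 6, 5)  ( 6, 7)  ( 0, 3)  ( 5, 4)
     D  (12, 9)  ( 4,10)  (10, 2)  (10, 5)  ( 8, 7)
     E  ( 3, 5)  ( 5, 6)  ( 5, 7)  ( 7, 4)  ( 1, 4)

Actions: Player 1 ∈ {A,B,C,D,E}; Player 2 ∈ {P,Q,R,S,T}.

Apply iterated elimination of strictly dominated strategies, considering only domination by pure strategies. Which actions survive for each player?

P1 drop B (D beats it: P:12>3 Q:4>1 R:10>9 S:10>8 T:8>0)
P1 drop C (A beats it: P:11>1 Q:8>6 R:7>6 S:10>0 T:6>5)
P1 drop E (A beats it: P:11>3 Q:8>5 R:7>5 S:10>7 T:6>1)
P2 drop R (P beats it: A:11>4 D:9>2)
P2 drop S (P beats it: A:11>8 D:9>5)
P2 drop T (P beats it: A:11>8 D:9>7)
P1→{A,D} P2→{P,Q}

Remaining: P1:{A,D} P2:{P,Q}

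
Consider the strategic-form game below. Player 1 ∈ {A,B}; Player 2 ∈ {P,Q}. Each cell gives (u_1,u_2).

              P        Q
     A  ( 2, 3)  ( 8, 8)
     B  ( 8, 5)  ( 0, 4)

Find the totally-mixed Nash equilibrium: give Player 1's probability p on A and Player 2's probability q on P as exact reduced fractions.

(p,q) = (1/6, 4/7)

P1 indiff ⇒ q·2+(1-q)·8 = q·8+(1-q)·0 ⇒ q(-6) = (1-q)(-8) ⇒ q = 4/7
P2 indiff ⇒ p·3+(1-p)·5 = p·8+(1-p)·4 ⇒ p(-5) = (1-p)(-1) ⇒ p = 1/6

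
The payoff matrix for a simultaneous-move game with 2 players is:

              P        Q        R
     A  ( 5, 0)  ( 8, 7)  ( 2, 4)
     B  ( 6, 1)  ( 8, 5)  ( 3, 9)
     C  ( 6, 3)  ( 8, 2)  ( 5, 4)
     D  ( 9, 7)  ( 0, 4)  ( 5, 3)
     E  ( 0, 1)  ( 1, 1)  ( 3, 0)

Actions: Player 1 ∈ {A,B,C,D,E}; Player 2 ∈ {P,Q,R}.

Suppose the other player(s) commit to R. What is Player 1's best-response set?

P1 best: {C,D}

u_1(A vs R) = 2
u_1(B vs R) = 3
u_1(C vs R) = 5
u_1(D vs R) = 5
u_1(E vs R) = 3
max payoff 5 at {C,D}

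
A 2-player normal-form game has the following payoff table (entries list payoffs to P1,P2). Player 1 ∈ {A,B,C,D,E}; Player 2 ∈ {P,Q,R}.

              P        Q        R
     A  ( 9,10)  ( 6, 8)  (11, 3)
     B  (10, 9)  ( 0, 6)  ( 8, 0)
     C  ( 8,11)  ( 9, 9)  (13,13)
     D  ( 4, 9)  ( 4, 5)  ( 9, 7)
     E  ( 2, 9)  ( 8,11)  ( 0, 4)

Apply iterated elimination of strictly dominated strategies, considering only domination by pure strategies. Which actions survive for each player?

Survivors P1:{A,B,C} P2:{P,R}

P1 drop D (A beats it: P:9>4 Q:6>4 R:11>9)
P1 drop E (C beats it: P:8>2 Q:9>8 R:13>0)
P2 drop Q (P beats it: A:10>8 B:9>6 C:11>9)
P1→{A,B,C} P2→{P,R}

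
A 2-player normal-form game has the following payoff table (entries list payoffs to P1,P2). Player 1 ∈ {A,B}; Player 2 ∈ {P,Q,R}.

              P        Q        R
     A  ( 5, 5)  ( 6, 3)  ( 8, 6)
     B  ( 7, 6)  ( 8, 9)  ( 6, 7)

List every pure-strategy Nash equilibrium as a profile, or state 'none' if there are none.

(A,P): not NE [P1→B gives 7>5; P2→R gives 6>5]
(A,Q): not NE [P1→B gives 8>6; P2→R gives 6>3]
(A,R): NE
(B,P): not NE [P2→Q gives 9>6]
(B,Q): NE
(B,R): not NE [P1→A gives 8>6; P2→Q gives 9>7]

PSNE = {(A,R), (B,Q)}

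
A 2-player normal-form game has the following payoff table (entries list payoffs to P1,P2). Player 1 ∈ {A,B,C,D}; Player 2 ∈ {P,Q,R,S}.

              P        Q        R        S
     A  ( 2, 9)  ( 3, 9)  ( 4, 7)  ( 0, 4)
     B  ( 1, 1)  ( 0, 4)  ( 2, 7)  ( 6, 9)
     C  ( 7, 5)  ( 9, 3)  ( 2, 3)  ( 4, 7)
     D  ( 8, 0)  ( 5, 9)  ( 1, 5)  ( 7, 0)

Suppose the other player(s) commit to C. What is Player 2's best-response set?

u_2(P vs C) = 5
u_2(Q vs C) = 3
u_2(R vs C) = 3
u_2(S vs C) = 7
max payoff 7 at {S}

BR_2 = {S}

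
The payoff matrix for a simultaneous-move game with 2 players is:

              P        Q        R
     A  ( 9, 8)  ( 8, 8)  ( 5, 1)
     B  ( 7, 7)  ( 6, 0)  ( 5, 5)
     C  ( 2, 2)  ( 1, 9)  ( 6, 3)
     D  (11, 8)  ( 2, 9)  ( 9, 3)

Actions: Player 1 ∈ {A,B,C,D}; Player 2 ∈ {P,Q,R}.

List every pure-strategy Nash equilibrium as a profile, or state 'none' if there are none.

PSNE = {(A,Q)}

(A,P): not NE [P1→D gives 11>9]
(A,Q): NE
(A,R): not NE [P1→D gives 9>5; P2→Q gives 8>1]
(B,P): not NE [P1→D gives 11>7]
(B,Q): not NE [P1→A gives 8>6; P2→P gives 7>0]
(B,R): not NE [P1→D gives 9>5; P2→P gives 7>5]
(C,P): not NE [P1→D gives 11>2; P2→Q gives 9>2]
(C,Q): not NE [P1→A gives 8>1]
(C,R): not NE [P1→D gives 9>6; P2→Q gives 9>3]
(D,P): not NE [P2→Q gives 9>8]
(D,Q): not NE [P1→A gives 8>2]
(D,R): not NE [P2→Q gives 9>3]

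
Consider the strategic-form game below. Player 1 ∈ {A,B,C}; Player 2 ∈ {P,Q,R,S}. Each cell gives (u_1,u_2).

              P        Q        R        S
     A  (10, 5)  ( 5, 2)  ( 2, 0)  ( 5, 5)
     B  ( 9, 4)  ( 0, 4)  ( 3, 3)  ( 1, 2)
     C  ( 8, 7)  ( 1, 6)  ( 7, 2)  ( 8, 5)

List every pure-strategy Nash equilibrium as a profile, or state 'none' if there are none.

NE set: (A,P)

(A,P): NE
(A,Q): not NE [P2→S gives 5>2]
(A,R): not NE [P1→C gives 7>2; P2→S gives 5>0]
(A,S): not NE [P1→C gives 8>5]
(B,P): not NE [P1→A gives 10>9]
(B,Q): not NE [P1→A gives 5>0]
(B,R): not NE [P1→C gives 7>3; P2→Q gives 4>3]
(B,S): not NE [P1→C gives 8>1; P2→Q gives 4>2]
(C,P): not NE [P1→A gives 10>8]
(C,Q): not NE [P1→A gives 5>1; P2→P gives 7>6]
(C,R): not NE [P2→P gives 7>2]
(C,S): not NE [P2→P gives 7>5]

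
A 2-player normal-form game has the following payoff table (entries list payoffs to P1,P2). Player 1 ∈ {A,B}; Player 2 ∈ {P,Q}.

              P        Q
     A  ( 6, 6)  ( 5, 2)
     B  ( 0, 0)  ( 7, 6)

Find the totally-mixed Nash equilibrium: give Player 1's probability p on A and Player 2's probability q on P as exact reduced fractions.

p=3/5, q=1/4

P1 indiff ⇒ q·6+(1-q)·5 = q·0+(1-q)·7 ⇒ q(6) = (1-q)(2) ⇒ q = 1/4
P2 indiff ⇒ p·6+(1-p)·0 = p·2+(1-p)·6 ⇒ p(4) = (1-p)(6) ⇒ p = 3/5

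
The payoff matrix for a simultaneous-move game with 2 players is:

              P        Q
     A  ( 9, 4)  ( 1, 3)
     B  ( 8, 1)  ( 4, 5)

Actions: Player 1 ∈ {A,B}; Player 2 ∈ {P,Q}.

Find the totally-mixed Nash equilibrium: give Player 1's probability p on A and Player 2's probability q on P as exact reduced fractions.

P1 indiff ⇒ q·9+(1-q)·1 = q·8+(1-q)·4 ⇒ q(1) = (1-q)(3) ⇒ q = 3/4
P2 indiff ⇒ p·4+(1-p)·1 = p·3+(1-p)·5 ⇒ p(1) = (1-p)(4) ⇒ p = 4/5

P1 mixes 4/5 on A; P2 mixes 3/4 on P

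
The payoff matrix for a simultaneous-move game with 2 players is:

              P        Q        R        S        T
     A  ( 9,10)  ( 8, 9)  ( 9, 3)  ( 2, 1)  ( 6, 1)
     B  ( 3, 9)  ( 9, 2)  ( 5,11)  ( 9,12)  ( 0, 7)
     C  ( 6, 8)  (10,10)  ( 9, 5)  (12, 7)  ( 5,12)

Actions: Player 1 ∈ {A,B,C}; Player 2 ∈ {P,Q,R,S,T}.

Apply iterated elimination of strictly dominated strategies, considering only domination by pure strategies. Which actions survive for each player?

Survivors P1:{A,C} P2:{P,Q,T}

P1 drop B (C beats it: P:6>3 Q:10>9 R:9>5 S:12>9 T:5>0)
P2 drop R (P beats it: A:10>3 C:8>5)
P2 drop S (P beats it: A:10>1 C:8>7)
P1→{A,C} P2→{P,Q,T}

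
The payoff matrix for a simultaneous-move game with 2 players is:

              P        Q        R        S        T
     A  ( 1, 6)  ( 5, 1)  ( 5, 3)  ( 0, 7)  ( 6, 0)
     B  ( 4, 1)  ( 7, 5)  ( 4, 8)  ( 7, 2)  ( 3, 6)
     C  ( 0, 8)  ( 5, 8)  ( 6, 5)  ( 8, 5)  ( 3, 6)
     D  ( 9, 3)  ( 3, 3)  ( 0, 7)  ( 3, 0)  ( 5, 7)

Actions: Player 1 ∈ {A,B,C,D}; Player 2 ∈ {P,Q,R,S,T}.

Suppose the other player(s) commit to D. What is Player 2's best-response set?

u_2(P vs D) = 3
u_2(Q vs D) = 3
u_2(R vs D) = 7
u_2(S vs D) = 0
u_2(T vs D) = 7
max payoff 7 at {R,T}

P2 best: {R,T}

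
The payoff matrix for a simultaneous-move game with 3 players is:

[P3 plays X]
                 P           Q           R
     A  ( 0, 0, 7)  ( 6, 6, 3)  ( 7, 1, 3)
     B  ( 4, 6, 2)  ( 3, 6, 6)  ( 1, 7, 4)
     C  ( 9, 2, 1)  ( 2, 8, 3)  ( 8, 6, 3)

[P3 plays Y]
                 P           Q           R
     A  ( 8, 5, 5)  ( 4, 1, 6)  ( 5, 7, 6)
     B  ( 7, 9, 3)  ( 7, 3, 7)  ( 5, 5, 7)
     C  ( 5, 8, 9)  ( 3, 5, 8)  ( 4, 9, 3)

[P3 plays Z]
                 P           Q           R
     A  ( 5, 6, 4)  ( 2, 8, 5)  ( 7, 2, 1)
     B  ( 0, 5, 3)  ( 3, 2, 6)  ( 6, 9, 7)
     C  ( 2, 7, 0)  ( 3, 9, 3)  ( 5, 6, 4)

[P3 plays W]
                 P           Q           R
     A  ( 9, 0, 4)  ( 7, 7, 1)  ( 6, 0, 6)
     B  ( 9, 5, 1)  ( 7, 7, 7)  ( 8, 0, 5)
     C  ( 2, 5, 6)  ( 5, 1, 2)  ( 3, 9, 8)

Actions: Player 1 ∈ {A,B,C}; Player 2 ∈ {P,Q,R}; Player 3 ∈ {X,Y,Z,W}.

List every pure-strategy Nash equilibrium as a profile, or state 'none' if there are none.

NE set: (A,R,Y), (B,Q,W)

(A,P,X): not NE [P1→C gives 9>0; P2→Q gives 6>0]
(A,P,Y): not NE [P2→R gives 7>5; P3→X gives 7>5]
(A,P,Z): not NE [P2→Q gives 8>6; P3→X gives 7>4]
(A,P,W): not NE [P2→Q gives 7>0; P3→X gives 7>4]
(A,Q,X): not NE [P3→Y gives 6>3]
(A,Q,Y): not NE [P1→B gives 7>4; P2→R gives 7>1]
(A,Q,Z): not NE [P1→C gives 3>2; P3→Y gives 6>5]
(A,Q,W): not NE [P3→Y gives 6>1]
(A,R,X): not NE [P1→C gives 8>7; P2→Q gives 6>1; P3→W gives 6>3]
(A,R,Y): NE
(A,R,Z): not NE [P2→Q gives 8>2; P3→W gives 6>1]
(A,R,W): not NE [P1→B gives 8>6; P2→Q gives 7>0]
(B,P,X): not NE [P1→C gives 9>4; P2→R gives 7>6; P3→Z gives 3>2]
(B,P,Y): not NE [P1→A gives 8>7]
(B,P,Z): not NE [P1→A gives 5>0; P2→R gives 9>5]
(B,P,W): not NE [P2→Q gives 7>5; P3→Z gives 3>1]
(B,Q,X): not NE [P1→A gives 6>3; P2→R gives 7>6; P3→W gives 7>6]
(B,Q,Y): not NE [P2→P gives 9>3]
(B,Q,Z): not NE [P2→R gives 9>2; P3→W gives 7>6]
(B,Q,W): NE
(B,R,X): not NE [P1→C gives 8>1; P3→Z gives 7>4]
(B,R,Y): not NE [P2→P gives 9>5]
(B,R,Z): not NE [P1→A gives 7>6]
(B,R,W): not NE [P2→Q gives 7>0; P3→Z gives 7>5]
(C,P,X): not NE [P2→Q gives 8>2; P3→Y gives 9>1]
(C,P,Y): not NE [P1→A gives 8>5; P2→R gives 9>8]
(C,P,Z): not NE [P1→A gives 5>2; P2→Q gives 9>7; P3→Y gives 9>0]
(C,P,W): not NE [P1→B gives 9>2; P2→R gives 9>5; P3→Y gives 9>6]
(C,Q,X): not NE [P1→A gives 6>2; P3→Y gives 8>3]
(C,Q,Y): not NE [P1→B gives 7>3; P2→R gives 9>5]
(C,Q,Z): not NE [P3→Y gives 8>3]
(C,Q,W): not NE [P1→B gives 7>5; P2→R gives 9>1; P3→Y gives 8>2]
(C,R,X): not NE [P2→Q gives 8>6; P3→W gives 8>3]
(C,R,Y): not NE [P1→B gives 5>4; P3→W gives 8>3]
(C,R,Z): not NE [P1→A gives 7>5; P2→Q gives 9>6; P3→W gives 8>4]
(C,R,W): not NE [P1→B gives 8>3]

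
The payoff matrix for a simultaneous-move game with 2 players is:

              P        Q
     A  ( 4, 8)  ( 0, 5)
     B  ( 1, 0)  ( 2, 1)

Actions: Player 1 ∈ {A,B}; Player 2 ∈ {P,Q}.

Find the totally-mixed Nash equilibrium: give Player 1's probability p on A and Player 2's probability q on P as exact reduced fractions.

(p,q) = (1/4, 2/5)

P1 indiff ⇒ q·4+(1-q)·0 = q·1+(1-q)·2 ⇒ q(3) = (1-q)(2) ⇒ q = 2/5
P2 indiff ⇒ p·8+(1-p)·0 = p·5+(1-p)·1 ⇒ p(3) = (1-p)(1) ⇒ p = 1/4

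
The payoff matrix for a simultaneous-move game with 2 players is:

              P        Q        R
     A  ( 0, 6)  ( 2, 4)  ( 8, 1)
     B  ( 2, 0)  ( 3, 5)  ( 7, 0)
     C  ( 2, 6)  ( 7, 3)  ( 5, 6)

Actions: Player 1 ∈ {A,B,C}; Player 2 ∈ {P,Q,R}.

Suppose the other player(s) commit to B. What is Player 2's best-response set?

argmax u_2 = {Q}

u_2(P vs B) = 0
u_2(Q vs B) = 5
u_2(R vs B) = 0
max payoff 5 at {Q}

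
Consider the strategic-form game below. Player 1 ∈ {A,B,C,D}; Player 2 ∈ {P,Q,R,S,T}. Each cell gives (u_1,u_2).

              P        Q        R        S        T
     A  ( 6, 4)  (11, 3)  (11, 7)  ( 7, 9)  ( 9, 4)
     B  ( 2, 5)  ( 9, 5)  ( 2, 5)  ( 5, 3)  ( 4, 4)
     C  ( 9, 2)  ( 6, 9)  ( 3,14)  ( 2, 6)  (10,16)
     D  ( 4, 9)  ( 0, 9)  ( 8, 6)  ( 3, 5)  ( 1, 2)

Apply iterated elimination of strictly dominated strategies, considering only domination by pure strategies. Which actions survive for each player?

Survivors P1:{A,C} P2:{R,S,T}

P1 drop B (A beats it: P:6>2 Q:11>9 R:11>2 S:7>5 T:9>4)
P1 drop D (A beats it: P:6>4 Q:11>0 R:11>8 S:7>3 T:9>1)
P2 drop P (R beats it: A:7>4 C:14>2)
P2 drop Q (R beats it: A:7>3 C:14>9)
P1→{A,C} P2→{R,S,T}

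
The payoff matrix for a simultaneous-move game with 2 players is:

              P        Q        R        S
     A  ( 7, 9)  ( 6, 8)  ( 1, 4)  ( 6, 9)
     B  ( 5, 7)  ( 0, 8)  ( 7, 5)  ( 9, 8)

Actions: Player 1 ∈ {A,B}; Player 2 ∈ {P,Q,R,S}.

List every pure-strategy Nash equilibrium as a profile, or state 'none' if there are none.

(A,P): NE
(A,Q): not NE [P2→S gives 9>8]
(A,R): not NE [P1→B gives 7>1; P2→S gives 9>4]
(A,S): not NE [P1→B gives 9>6]
(B,P): not NE [P1→A gives 7>5; P2→S gives 8>7]
(B,Q): not NE [P1→A gives 6>0]
(B,R): not NE [P2→S gives 8>5]
(B,S): NE

NE set: (A,P), (B,S)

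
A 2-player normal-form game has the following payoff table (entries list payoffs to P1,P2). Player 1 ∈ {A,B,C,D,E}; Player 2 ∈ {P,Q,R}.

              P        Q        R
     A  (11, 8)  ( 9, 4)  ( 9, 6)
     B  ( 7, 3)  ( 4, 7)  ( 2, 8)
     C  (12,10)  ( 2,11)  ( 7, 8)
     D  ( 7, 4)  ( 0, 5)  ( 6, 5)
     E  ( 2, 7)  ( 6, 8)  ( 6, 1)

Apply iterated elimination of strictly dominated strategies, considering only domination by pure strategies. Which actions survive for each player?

P1 drop B (A beats it: P:11>7 Q:9>4 R:9>2)
P1 drop D (A beats it: P:11>7 Q:9>0 R:9>6)
P1 drop E (A beats it: P:11>2 Q:9>6 R:9>6)
P2 drop R (P beats it: A:8>6 C:10>8)
P1→{A,C} P2→{P,Q}

Remaining: P1:{A,C} P2:{P,Q}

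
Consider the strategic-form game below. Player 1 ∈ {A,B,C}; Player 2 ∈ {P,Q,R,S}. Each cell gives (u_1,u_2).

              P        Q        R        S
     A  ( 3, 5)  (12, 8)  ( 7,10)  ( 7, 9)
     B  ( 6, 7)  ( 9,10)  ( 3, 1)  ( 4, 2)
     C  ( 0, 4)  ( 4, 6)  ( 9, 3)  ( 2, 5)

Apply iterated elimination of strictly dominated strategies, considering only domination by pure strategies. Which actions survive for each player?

Remaining: P1:{A,C} P2:{Q,R,S}

P2 drop P (Q beats it: A:8>5 B:10>7 C:6>4)
P1 drop B (A beats it: Q:12>9 R:7>3 S:7>4)
P1→{A,C} P2→{Q,R,S}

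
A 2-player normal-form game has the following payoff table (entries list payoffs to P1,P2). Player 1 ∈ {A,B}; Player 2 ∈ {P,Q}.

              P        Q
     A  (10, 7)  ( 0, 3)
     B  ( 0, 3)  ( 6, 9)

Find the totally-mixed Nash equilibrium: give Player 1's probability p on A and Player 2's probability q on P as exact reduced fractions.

P1 indiff ⇒ q·10+(1-q)·0 = q·0+(1-q)·6 ⇒ q(10) = (1-q)(6) ⇒ q = 3/8
P2 indiff ⇒ p·7+(1-p)·3 = p·3+(1-p)·9 ⇒ p(4) = (1-p)(6) ⇒ p = 3/5

P1 mixes 3/5 on A; P2 mixes 3/8 on P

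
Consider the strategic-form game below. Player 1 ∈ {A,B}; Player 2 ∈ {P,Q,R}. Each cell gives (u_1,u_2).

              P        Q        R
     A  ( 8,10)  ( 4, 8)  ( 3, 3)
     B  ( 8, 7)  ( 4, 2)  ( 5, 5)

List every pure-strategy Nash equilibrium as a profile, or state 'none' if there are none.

(A,P): NE
(A,Q): not NE [P2→P gives 10>8]
(A,R): not NE [P1→B gives 5>3; P2→P gives 10>3]
(B,P): NE
(B,Q): not NE [P2→P gives 7>2]
(B,R): not NE [P2→P gives 7>5]

PSNE = {(A,P), (B,P)}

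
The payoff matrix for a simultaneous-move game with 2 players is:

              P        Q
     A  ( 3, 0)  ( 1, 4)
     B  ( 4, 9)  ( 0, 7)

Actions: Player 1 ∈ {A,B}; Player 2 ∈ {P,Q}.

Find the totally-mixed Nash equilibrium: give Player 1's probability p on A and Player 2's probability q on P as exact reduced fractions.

P1 indiff ⇒ q·3+(1-q)·1 = q·4+(1-q)·0 ⇒ q(-1) = (1-q)(-1) ⇒ q = 1/2
P2 indiff ⇒ p·0+(1-p)·9 = p·4+(1-p)·7 ⇒ p(-4) = (1-p)(-2) ⇒ p = 1/3

(p,q) = (1/3, 1/2)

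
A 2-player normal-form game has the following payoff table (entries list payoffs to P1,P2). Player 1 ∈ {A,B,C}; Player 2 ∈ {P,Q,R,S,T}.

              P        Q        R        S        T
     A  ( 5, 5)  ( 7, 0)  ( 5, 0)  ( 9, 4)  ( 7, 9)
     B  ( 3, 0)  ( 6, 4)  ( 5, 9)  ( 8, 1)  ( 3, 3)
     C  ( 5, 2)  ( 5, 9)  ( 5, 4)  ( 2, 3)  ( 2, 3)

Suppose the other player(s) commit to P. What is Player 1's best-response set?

u_1(A vs P) = 5
u_1(B vs P) = 3
u_1(C vs P) = 5
max payoff 5 at {A,C}

argmax u_1 = {A,C}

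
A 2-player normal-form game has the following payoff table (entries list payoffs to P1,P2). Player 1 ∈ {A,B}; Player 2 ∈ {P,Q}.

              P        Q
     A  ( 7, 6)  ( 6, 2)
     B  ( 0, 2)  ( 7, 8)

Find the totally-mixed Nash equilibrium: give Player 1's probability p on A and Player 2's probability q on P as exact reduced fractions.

P1 indiff ⇒ q·7+(1-q)·6 = q·0+(1-q)·7 ⇒ q(7) = (1-q)(1) ⇒ q = 1/8
P2 indiff ⇒ p·6+(1-p)·2 = p·2+(1-p)·8 ⇒ p(4) = (1-p)(6) ⇒ p = 3/5

P1 mixes 3/5 on A; P2 mixes 1/8 on P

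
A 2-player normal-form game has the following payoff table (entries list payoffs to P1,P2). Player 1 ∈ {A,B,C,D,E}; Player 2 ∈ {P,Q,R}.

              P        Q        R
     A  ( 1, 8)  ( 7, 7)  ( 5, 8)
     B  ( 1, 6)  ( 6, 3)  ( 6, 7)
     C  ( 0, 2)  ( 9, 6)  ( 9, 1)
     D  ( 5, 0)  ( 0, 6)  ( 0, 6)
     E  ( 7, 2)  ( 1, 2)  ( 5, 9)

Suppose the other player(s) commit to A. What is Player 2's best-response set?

P2 best: {P,R}

u_2(P vs A) = 8
u_2(Q vs A) = 7
u_2(R vs A) = 8
max payoff 8 at {P,R}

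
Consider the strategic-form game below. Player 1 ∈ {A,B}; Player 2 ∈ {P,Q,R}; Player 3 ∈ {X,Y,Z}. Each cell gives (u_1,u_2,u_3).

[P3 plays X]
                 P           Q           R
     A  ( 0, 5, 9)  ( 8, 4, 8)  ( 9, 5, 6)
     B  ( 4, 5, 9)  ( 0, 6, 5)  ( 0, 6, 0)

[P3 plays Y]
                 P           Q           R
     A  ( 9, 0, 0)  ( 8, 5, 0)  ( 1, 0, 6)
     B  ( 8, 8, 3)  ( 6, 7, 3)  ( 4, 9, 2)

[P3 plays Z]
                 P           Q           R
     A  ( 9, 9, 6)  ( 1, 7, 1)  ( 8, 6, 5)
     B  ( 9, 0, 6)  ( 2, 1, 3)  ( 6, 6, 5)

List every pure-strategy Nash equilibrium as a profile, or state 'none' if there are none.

NE set: (A,R,X)

(A,P,X): not NE [P1→B gives 4>0]
(A,P,Y): not NE [P2→Q gives 5>0; P3→X gives 9>0]
(A,P,Z): not NE [P3→X gives 9>6]
(A,Q,X): not NE [P2→R gives 5>4]
(A,Q,Y): not NE [P3→X gives 8>0]
(A,Q,Z): not NE [P1→B gives 2>1; P2→P gives 9>7; P3→X gives 8>1]
(A,R,X): NE
(A,R,Y): not NE [P1→B gives 4>1; P2→Q gives 5>0]
(A,R,Z): not NE [P2→P gives 9>6; P3→Y gives 6>5]
(B,P,X): not NE [P2→R gives 6>5]
(B,P,Y): not NE [P1→A gives 9>8; P2→R gives 9>8; P3→X gives 9>3]
(B,P,Z): not NE [P2→R gives 6>0; P3→X gives 9>6]
(B,Q,X): not NE [P1→A gives 8>0]
(B,Q,Y): not NE [P1→A gives 8>6; P2→R gives 9>7; P3→X gives 5>3]
(B,Q,Z): not NE [P2→R gives 6>1; P3→X gives 5>3]
(B,R,X): not NE [P1→A gives 9>0; P3→Z gives 5>0]
(B,R,Y): not NE [P3→Z gives 5>2]
(B,R,Z): not NE [P1→A gives 8>6]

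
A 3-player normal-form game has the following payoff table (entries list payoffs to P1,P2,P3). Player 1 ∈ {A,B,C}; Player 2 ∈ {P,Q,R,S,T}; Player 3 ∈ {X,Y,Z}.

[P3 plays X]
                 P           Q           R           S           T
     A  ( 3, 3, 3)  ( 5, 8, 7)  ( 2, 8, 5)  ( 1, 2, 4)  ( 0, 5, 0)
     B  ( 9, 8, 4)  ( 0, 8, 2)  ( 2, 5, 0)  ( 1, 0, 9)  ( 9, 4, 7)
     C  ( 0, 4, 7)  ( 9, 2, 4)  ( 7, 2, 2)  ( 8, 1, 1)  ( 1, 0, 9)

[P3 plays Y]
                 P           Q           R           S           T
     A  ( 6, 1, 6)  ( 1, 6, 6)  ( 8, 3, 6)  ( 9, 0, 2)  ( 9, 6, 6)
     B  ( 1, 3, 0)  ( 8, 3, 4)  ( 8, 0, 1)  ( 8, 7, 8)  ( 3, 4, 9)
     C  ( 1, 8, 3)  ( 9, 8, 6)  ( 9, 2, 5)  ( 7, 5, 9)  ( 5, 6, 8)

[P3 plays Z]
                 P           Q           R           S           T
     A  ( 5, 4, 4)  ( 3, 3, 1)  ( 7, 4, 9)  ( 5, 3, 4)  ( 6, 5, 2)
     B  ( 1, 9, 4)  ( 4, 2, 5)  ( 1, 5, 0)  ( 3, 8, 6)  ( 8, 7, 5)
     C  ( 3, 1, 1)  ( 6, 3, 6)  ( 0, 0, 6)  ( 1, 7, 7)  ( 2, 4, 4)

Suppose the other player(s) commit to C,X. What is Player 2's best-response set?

u_2(P vs C,X) = 4
u_2(Q vs C,X) = 2
u_2(R vs C,X) = 2
u_2(S vs C,X) = 1
u_2(T vs C,X) = 0
max payoff 4 at {P}

BR_2 = {P}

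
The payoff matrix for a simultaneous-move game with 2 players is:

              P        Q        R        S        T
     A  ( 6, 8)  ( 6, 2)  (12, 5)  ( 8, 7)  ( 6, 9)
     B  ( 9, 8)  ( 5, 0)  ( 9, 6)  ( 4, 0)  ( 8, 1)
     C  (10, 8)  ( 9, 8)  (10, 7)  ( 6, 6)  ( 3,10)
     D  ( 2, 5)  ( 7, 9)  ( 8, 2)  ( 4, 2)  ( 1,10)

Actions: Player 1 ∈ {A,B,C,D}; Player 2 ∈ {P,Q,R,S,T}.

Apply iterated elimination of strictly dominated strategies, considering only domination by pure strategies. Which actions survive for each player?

Survivors P1:{B,C} P2:{P,T}

P1 drop D (C beats it: P:10>2 Q:9>7 R:10>8 S:6>4 T:3>1)
P2 drop Q (T beats it: A:9>2 B:1>0 C:10>8)
P2 drop R (P beats it: A:8>5 B:8>6 C:8>7)
P2 drop S (P beats it: A:8>7 B:8>0 C:8>6)
P1 drop A (B beats it: P:9>6 T:8>6)
P1→{B,C} P2→{P,T}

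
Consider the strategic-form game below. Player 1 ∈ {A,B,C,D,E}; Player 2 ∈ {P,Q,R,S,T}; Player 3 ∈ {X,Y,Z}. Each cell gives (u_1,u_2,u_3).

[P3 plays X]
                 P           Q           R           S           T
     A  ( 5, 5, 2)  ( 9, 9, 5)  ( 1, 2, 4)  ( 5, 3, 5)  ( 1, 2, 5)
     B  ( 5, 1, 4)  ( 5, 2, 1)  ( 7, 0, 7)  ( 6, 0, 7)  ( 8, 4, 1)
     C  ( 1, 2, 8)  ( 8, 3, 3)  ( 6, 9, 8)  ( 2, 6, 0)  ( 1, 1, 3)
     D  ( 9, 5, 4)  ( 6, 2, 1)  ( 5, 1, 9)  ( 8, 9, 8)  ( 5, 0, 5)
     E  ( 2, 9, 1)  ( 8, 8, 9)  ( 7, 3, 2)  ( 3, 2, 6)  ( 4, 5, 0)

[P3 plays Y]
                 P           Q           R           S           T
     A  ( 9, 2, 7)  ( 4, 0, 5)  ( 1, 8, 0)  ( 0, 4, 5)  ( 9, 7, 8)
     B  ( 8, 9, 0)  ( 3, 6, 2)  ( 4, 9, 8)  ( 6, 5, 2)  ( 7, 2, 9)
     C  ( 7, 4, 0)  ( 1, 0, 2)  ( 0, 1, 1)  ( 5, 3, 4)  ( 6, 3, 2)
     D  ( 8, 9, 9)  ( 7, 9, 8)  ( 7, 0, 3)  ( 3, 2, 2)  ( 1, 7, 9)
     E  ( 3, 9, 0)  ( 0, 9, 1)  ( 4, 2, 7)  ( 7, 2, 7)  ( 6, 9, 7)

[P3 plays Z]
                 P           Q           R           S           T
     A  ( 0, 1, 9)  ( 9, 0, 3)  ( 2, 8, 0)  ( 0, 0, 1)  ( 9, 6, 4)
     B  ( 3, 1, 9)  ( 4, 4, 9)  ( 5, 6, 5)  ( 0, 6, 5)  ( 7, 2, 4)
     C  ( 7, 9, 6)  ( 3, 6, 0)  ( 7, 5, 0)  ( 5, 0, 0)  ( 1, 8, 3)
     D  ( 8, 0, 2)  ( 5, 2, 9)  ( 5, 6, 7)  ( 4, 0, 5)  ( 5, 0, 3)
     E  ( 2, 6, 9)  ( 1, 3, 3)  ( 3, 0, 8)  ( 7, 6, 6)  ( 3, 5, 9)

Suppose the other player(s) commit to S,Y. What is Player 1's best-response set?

u_1(A vs S,Y) = 0
u_1(B vs S,Y) = 6
u_1(C vs S,Y) = 5
u_1(D vs S,Y) = 3
u_1(E vs S,Y) = 7
max payoff 7 at {E}

argmax u_1 = {E}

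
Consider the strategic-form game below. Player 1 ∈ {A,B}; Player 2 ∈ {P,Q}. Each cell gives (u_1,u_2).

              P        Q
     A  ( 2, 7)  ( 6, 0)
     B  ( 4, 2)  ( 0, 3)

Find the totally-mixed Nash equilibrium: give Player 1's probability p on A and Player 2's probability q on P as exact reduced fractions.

(p,q) = (1/8, 3/4)

P1 indiff ⇒ q·2+(1-q)·6 = q·4+(1-q)·0 ⇒ q(-2) = (1-q)(-6) ⇒ q = 3/4
P2 indiff ⇒ p·7+(1-p)·2 = p·0+(1-p)·3 ⇒ p(7) = (1-p)(1) ⇒ p = 1/8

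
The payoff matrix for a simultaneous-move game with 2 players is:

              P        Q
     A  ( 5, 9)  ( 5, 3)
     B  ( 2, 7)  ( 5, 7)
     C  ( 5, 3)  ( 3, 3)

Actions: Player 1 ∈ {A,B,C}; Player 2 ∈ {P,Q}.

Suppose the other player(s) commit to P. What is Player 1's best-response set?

P1 best: {A,C}

u_1(A vs P) = 5
u_1(B vs P) = 2
u_1(C vs P) = 5
max payoff 5 at {A,C}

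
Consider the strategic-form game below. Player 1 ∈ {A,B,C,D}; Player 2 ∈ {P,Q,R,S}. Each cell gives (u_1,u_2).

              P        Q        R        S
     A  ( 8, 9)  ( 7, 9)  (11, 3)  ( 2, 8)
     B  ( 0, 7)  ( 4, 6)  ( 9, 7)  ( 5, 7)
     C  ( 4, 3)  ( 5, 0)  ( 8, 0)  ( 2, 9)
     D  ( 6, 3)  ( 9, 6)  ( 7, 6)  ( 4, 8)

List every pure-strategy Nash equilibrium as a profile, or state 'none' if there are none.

PSNE = {(A,P), (B,S)}

(A,P): NE
(A,Q): not NE [P1→D gives 9>7]
(A,R): not NE [P2→Q gives 9>3]
(A,S): not NE [P1→B gives 5>2; P2→Q gives 9>8]
(B,P): not NE [P1→A gives 8>0]
(B,Q): not NE [P1→D gives 9>4; P2→S gives 7>6]
(B,R): not NE [P1→A gives 11>9]
(B,S): NE
(C,P): not NE [P1→A gives 8>4; P2→S gives 9>3]
(C,Q): not NE [P1→D gives 9>5; P2→S gives 9>0]
(C,R): not NE [P1→A gives 11>8; P2→S gives 9>0]
(C,S): not NE [P1→B gives 5>2]
(D,P): not NE [P1→A gives 8>6; P2→S gives 8>3]
(D,Q): not NE [P2→S gives 8>6]
(D,R): not NE [P1→A gives 11>7; P2→S gives 8>6]
(D,S): not NE [P1→B gives 5>4]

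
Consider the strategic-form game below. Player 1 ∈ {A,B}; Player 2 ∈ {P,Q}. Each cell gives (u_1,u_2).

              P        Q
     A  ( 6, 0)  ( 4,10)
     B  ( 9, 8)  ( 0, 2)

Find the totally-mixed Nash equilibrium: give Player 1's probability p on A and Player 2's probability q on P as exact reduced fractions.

P1 indiff ⇒ q·6+(1-q)·4 = q·9+(1-q)·0 ⇒ q(-3) = (1-q)(-4) ⇒ q = 4/7
P2 indiff ⇒ p·0+(1-p)·8 = p·10+(1-p)·2 ⇒ p(-10) = (1-p)(-6) ⇒ p = 3/8

(p,q) = (3/8, 4/7)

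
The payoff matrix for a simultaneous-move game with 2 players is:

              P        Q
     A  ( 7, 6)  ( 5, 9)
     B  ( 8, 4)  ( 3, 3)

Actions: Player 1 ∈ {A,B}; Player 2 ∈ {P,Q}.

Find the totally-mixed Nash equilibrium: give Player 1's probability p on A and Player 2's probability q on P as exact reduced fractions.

P1 indiff ⇒ q·7+(1-q)·5 = q·8+(1-q)·3 ⇒ q(-1) = (1-q)(-2) ⇒ q = 2/3
P2 indiff ⇒ p·6+(1-p)·4 = p·9+(1-p)·3 ⇒ p(-3) = (1-p)(-1) ⇒ p = 1/4

(p,q) = (1/4, 2/3)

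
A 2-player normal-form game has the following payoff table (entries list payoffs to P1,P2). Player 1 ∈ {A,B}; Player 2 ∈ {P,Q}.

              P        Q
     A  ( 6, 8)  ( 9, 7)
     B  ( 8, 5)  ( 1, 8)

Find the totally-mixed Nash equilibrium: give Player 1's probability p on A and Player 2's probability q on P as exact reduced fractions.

P1 indiff ⇒ q·6+(1-q)·9 = q·8+(1-q)·1 ⇒ q(-2) = (1-q)(-8) ⇒ q = 4/5
P2 indiff ⇒ p·8+(1-p)·5 = p·7+(1-p)·8 ⇒ p(1) = (1-p)(3) ⇒ p = 3/4

p=3/4, q=4/5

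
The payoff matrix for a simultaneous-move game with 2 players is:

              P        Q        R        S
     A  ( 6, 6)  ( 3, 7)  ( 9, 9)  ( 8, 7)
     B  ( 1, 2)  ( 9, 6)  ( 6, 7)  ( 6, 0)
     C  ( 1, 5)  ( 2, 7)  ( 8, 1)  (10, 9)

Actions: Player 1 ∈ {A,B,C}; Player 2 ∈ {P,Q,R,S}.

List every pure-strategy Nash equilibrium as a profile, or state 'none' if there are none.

(A,P): not NE [P2→R gives 9>6]
(A,Q): not NE [P1→B gives 9>3; P2→R gives 9>7]
(A,R): NE
(A,S): not NE [P1→C gives 10>8; P2→R gives 9>7]
(B,P): not NE [P1→A gives 6>1; P2→R gives 7>2]
(B,Q): not NE [P2→R gives 7>6]
(B,R): not NE [P1→A gives 9>6]
(B,S): not NE [P1→C gives 10>6; P2→R gives 7>0]
(C,P): not NE [P1→A gives 6>1; P2→S gives 9>5]
(C,Q): not NE [P1→B gives 9>2; P2→S gives 9>7]
(C,R): not NE [P1→A gives 9>8; P2→S gives 9>1]
(C,S): NE

Nash profiles: (A,R), (C,S)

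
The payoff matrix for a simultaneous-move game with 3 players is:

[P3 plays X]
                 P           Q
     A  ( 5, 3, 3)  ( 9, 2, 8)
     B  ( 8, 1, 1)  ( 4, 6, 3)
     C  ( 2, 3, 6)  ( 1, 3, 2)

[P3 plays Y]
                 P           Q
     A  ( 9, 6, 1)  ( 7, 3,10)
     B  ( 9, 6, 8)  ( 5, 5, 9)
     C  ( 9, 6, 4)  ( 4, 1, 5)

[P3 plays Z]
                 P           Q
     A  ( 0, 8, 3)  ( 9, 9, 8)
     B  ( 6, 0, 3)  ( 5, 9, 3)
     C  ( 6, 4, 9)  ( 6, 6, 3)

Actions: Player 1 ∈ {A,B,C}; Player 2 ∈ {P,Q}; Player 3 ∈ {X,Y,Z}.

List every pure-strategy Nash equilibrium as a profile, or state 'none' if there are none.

PSNE = {(B,P,Y)}

(A,P,X): not NE [P1→B gives 8>5]
(A,P,Y): not NE [P3→Z gives 3>1]
(A,P,Z): not NE [P1→C gives 6>0; P2→Q gives 9>8]
(A,Q,X): not NE [P2→P gives 3>2; P3→Y gives 10>8]
(A,Q,Y): not NE [P2→P gives 6>3]
(A,Q,Z): not NE [P3→Y gives 10>8]
(B,P,X): not NE [P2→Q gives 6>1; P3→Y gives 8>1]
(B,P,Y): NE
(B,P,Z): not NE [P2→Q gives 9>0; P3→Y gives 8>3]
(B,Q,X): not NE [P1→A gives 9>4; P3→Y gives 9>3]
(B,Q,Y): not NE [P1→A gives 7>5; P2→P gives 6>5]
(B,Q,Z): not NE [P1→A gives 9>5; P3→Y gives 9>3]
(C,P,X): not NE [P1→B gives 8>2; P3→Z gives 9>6]
(C,P,Y): not NE [P3→Z gives 9>4]
(C,P,Z): not NE [P2→Q gives 6>4]
(C,Q,X): not NE [P1→A gives 9>1; P3→Y gives 5>2]
(C,Q,Y): not NE [P1→A gives 7>4; P2→P gives 6>1]
(C,Q,Z): not NE [P1→A gives 9>6; P3→Y gives 5>3]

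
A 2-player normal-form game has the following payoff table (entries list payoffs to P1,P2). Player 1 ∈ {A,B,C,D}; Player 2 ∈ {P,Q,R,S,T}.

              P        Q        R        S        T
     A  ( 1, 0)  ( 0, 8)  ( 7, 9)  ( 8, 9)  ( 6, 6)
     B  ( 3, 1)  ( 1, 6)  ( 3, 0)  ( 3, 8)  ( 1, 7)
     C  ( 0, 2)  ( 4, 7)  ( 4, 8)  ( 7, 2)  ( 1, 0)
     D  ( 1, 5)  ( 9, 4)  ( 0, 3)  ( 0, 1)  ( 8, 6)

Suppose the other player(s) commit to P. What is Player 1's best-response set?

u_1(A vs P) = 1
u_1(B vs P) = 3
u_1(C vs P) = 0
u_1(D vs P) = 1
max payoff 3 at {B}

argmax u_1 = {B}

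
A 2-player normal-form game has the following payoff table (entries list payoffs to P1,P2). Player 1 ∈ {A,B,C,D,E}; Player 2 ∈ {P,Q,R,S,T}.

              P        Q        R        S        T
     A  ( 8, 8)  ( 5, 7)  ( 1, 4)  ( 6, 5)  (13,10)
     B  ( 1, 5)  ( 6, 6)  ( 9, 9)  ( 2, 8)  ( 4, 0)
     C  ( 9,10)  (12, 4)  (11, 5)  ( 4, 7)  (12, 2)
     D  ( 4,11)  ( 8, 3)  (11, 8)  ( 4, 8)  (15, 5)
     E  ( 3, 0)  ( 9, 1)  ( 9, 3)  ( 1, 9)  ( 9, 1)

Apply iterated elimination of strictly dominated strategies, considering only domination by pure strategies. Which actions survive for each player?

Survivors P1:{A,C,D} P2:{P,T}

P1 drop B (C beats it: P:9>1 Q:12>6 R:11>9 S:4>2 T:12>4)
P1 drop E (C beats it: P:9>3 Q:12>9 R:11>9 S:4>1 T:12>9)
P2 drop Q (P beats it: A:8>7 C:10>4 D:11>3)
P2 drop R (P beats it: A:8>4 C:10>5 D:11>8)
P2 drop S (P beats it: A:8>5 C:10>7 D:11>8)
P1→{A,C,D} P2→{P,T}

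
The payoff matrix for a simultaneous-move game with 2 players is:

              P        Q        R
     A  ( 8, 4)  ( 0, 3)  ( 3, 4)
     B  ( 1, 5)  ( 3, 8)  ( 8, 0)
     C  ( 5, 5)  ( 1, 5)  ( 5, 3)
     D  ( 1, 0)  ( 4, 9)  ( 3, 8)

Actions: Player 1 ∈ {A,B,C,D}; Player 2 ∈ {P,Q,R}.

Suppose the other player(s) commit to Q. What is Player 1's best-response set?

u_1(A vs Q) = 0
u_1(B vs Q) = 3
u_1(C vs Q) = 1
u_1(D vs Q) = 4
max payoff 4 at {D}

P1 best: {D}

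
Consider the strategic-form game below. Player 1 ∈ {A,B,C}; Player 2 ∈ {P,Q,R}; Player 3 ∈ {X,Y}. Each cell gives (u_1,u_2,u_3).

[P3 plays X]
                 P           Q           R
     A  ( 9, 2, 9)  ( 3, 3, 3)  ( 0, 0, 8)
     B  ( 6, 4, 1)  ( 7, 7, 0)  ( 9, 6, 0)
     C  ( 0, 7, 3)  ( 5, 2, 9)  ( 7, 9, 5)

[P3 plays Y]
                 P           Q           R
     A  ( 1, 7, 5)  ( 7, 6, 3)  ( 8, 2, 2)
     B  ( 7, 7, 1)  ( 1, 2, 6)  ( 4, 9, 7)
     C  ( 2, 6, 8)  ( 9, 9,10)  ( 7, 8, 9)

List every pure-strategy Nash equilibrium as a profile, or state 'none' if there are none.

PSNE = {(C,Q,Y)}

(A,P,X): not NE [P2→Q gives 3>2]
(A,P,Y): not NE [P1→B gives 7>1; P3→X gives 9>5]
(A,Q,X): not NE [P1→B gives 7>3]
(A,Q,Y): not NE [P1→C gives 9>7; P2→P gives 7>6]
(A,R,X): not NE [P1→B gives 9>0; P2→Q gives 3>0]
(A,R,Y): not NE [P2→P gives 7>2; P3→X gives 8>2]
(B,P,X): not NE [P1→A gives 9>6; P2→Q gives 7>4]
(B,P,Y): not NE [P2→R gives 9>7]
(B,Q,X): not NE [P3→Y gives 6>0]
(B,Q,Y): not NE [P1→C gives 9>1; P2→R gives 9>2]
(B,R,X): not NE [P2→Q gives 7>6; P3→Y gives 7>0]
(B,R,Y): not NE [P1→A gives 8>4]
(C,P,X): not NE [P1→A gives 9>0; P2→R gives 9>7; P3→Y gives 8>3]
(C,P,Y): not NE [P1→B gives 7>2; P2→Q gives 9>6]
(C,Q,X): not NE [P1→B gives 7>5; P2→R gives 9>2; P3→Y gives 10>9]
(C,Q,Y): NE
(C,R,X): not NE [P1→B gives 9>7; P3→Y gives 9>5]
(C,R,Y): not NE [P1→A gives 8>7; P2→Q gives 9>8]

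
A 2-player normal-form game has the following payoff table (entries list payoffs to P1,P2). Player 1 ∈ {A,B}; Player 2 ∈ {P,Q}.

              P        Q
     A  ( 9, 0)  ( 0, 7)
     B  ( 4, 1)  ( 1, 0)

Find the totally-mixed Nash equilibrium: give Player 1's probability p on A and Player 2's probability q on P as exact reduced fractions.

P1 mixes 1/8 on A; P2 mixes 1/6 on P

P1 indiff ⇒ q·9+(1-q)·0 = q·4+(1-q)·1 ⇒ q(5) = (1-q)(1) ⇒ q = 1/6
P2 indiff ⇒ p·0+(1-p)·1 = p·7+(1-p)·0 ⇒ p(-7) = (1-p)(-1) ⇒ p = 1/8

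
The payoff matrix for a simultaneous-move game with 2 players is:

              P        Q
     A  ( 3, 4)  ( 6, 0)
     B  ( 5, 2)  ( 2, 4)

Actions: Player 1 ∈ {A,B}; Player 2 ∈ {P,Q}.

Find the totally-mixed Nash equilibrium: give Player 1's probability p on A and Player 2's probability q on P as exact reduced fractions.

P1 indiff ⇒ q·3+(1-q)·6 = q·5+(1-q)·2 ⇒ q(-2) = (1-q)(-4) ⇒ q = 2/3
P2 indiff ⇒ p·4+(1-p)·2 = p·0+(1-p)·4 ⇒ p(4) = (1-p)(2) ⇒ p = 1/3

(p,q) = (1/3, 2/3)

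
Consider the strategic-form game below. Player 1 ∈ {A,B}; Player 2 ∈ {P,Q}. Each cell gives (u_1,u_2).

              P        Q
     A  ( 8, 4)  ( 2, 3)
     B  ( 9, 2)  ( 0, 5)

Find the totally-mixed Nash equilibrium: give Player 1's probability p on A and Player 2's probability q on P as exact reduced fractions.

p=3/4, q=2/3

P1 indiff ⇒ q·8+(1-q)·2 = q·9+(1-q)·0 ⇒ q(-1) = (1-q)(-2) ⇒ q = 2/3
P2 indiff ⇒ p·4+(1-p)·2 = p·3+(1-p)·5 ⇒ p(1) = (1-p)(3) ⇒ p = 3/4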